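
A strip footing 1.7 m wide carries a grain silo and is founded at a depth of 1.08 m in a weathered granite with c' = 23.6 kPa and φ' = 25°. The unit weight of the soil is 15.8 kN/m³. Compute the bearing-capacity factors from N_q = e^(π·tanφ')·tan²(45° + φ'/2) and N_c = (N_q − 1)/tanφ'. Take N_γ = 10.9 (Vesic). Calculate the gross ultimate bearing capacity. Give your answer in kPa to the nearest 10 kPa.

q_ult ≈ 820 kPa

tan25° = 0.4663, so N_q = e^(π×0.4663)·tan²(57.5°) = 4.327 × 2.464 = 10.66.
N_c = (10.66 − 1)/tan25° = 20.72.
q = γ·D_f = 15.8 × 1.08 = 17.064 kPa.
c·N_c = 23.6 × 20.721 = 489 kPa
q·N_q = 17.064 × 10.662 = 181.94 kPa
0.5·γ·B·N_γ = 0.5 × 15.8 × 1.7 × 10.9 = 146.39 kPa
q_ult = 489 + 181.94 + 146.39 = 817.33 kPa.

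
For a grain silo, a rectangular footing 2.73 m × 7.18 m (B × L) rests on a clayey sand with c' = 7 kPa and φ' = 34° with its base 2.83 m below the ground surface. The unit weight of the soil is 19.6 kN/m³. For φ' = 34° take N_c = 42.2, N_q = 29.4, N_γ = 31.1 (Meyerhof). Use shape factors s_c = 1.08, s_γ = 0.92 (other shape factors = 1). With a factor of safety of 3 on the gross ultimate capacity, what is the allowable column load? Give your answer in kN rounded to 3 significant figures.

P_all ≈ 17700 kN

Effective surcharge at the founding depth q = γ·D_f = 19.6 × 2.83 = 55.468 kPa.
q_ult = c·N_c·s_c + q·N_q + 0.5·γ·B·N_γ·s_γ
     = 7 × 42.2 × 1.08 + 55.468 × 29.4 + 0.5 × 19.6 × 2.73 × 31.1 × 0.92
     = 319.03 + 1630.8 + 765.49 = 2715.3 kPa.
Gross allowable pressure q_all = 2715.3 / 3 = 905.09 kPa.
Footing area = 19.6014 m², so allowable column load = 905.09 × 19.6014 = 17741 kN.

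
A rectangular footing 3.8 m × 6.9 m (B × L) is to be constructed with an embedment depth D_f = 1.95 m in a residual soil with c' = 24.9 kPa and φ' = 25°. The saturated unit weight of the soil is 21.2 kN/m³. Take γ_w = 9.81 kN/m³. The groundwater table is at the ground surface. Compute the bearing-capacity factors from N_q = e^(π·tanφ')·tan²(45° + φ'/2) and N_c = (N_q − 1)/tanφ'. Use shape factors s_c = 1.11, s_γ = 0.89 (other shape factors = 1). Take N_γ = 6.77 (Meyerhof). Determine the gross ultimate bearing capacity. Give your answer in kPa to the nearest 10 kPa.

q_ult ≈ 940 kPa

tan25° = 0.4663, so N_q = e^(π×0.4663)·tan²(57.5°) = 4.327 × 2.464 = 10.66.
N_c = (10.66 − 1)/tan25° = 20.72.
γ' = 21.2 − 9.81 = 11.39 kN/m³ (submerged throughout). q = 11.39 × 1.95 = 22.21 kPa; the same γ' applies in the ½γBN_γ term.
c·N_c·s_c = 24.9 × 20.721 × 1.11 = 572.69 kPa
q·N_q = 22.21 × 10.662 = 236.81 kPa
0.5·γ·B·N_γ·s_γ = 0.5 × 11.39 × 3.8 × 6.77 × 0.89 = 130.39 kPa
q_ult = 572.69 + 236.81 + 130.39 = 939.9 kPa.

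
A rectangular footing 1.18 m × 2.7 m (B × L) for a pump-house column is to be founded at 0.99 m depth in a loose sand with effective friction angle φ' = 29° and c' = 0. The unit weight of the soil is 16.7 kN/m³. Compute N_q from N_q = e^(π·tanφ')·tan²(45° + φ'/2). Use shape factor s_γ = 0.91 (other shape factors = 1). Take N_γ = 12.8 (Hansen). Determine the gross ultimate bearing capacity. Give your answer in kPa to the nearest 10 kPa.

q_ult ≈ 390 kPa

tan29° = 0.5543, so N_q = e^(π×0.5543)·tan²(59.5°) = 5.705 × 2.882 = 16.44.
Effective surcharge at the founding depth q = γ·D_f = 16.7 × 0.99 = 16.533 kPa.
q_ult = q·N_q + 0.5·γ·B·N_γ·s_γ
     = 16.533 × 16.443 + 0.5 × 16.7 × 1.18 × 12.8 × 0.91
     = 271.86 + 114.77 = 386.62 kPa.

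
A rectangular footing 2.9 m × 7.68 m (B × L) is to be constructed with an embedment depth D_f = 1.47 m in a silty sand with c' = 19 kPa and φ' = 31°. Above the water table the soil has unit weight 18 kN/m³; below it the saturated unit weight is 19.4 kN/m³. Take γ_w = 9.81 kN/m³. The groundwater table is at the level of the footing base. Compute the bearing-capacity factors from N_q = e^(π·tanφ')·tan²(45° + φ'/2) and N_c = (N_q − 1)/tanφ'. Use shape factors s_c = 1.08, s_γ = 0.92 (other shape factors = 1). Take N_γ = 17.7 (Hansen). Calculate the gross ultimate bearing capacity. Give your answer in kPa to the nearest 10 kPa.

q_ult ≈ 1440 kPa

tan31° = 0.6009, so N_q = e^(π×0.6009)·tan²(60.5°) = 6.604 × 3.124 = 20.63.
N_c = (20.63 − 1)/tan31° = 32.67.
Effective surcharge at the founding depth q = γ·D_f = 18 × 1.47 = 26.46 kPa.
The water table coincides with the base, so in the self-weight term γ → γ' = 9.59 kN/m³.
q_ult = c·N_c·s_c + q·N_q + 0.5·γ·B·N_γ·s_γ
     = 19 × 32.671 × 1.08 + 26.46 × 20.631 + 0.5 × 9.59 × 2.9 × 17.7 × 0.92
     = 670.41 + 545.89 + 226.44 = 1442.7 kPa.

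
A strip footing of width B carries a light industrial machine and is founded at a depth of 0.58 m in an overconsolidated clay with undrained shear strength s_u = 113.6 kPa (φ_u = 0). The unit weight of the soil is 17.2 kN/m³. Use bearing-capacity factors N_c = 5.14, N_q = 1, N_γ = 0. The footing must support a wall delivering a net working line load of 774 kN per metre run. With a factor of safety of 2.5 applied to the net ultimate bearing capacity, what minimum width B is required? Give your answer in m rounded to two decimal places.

B = 3.31 m

q = γ·D_f = 17.2 × 0.58 = 9.976 kPa.
c·N_c = 113.6 × 5.14 = 583.9 kPa
q·N_q = 9.976 × 1 = 9.976 kPa
q_ult = 583.9 + 9.976 = 593.88 kPa.
For φ = 0 the ½γBN_γ term vanishes, so q_ult is independent of B. q_net = 593.88 − 9.976 = 583.9 kPa; q_all(net) = 583.9/2.5 = 233.56 kPa.
Required width B = w / q_all(net) = 774 / 233.56 = 3.314 m.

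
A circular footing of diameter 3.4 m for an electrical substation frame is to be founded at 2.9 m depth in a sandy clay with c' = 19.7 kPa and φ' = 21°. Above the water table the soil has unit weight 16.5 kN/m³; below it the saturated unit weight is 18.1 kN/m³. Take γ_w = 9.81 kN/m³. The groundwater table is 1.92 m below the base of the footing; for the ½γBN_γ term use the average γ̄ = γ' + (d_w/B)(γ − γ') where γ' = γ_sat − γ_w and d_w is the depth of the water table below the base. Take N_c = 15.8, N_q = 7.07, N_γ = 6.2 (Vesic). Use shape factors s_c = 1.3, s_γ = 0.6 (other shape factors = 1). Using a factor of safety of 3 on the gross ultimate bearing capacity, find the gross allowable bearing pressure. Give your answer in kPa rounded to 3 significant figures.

q_all ≈ 275 kPa

q = γ·D_f = 16.5 × 2.9 = 47.85 kPa.
γ' = 8.29 kN/m³; averaging over the depth B below the base, γ̄ = γ' + (d_w/B)(γ − γ') = 12.926 kN/m³.
c·N_c·s_c = 19.7 × 15.8 × 1.3 = 404.64 kPa
q·N_q = 47.85 × 7.07 = 338.3 kPa
0.5·γ·B·N_γ·s_γ = 0.5 × 12.926 × 3.4 × 6.2 × 0.6 = 81.746 kPa
q_ult = 404.64 + 338.3 + 81.746 = 824.68 kPa.
q_all = 824.68 / 3 = 274.89 kPa.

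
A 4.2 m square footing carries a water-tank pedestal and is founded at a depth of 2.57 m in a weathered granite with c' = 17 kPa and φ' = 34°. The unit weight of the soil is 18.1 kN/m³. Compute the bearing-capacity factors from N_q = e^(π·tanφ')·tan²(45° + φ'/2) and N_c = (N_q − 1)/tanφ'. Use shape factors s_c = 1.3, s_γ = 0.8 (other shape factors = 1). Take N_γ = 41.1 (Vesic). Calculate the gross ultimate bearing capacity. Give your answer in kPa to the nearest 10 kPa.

q_ult ≈ 3550 kPa

tan34° = 0.6745, so N_q = e^(π×0.6745)·tan²(62°) = 8.323 × 3.537 = 29.44.
N_c = (29.44 − 1)/tan34° = 42.16.
q = γ·D_f = 18.1 × 2.57 = 46.517 kPa.
c·N_c·s_c = 17 × 42.164 × 1.3 = 931.82 kPa
q·N_q = 46.517 × 29.44 = 1369.5 kPa
0.5·γ·B·N_γ·s_γ = 0.5 × 18.1 × 4.2 × 41.1 × 0.8 = 1249.8 kPa
q_ult = 931.82 + 1369.5 + 1249.8 = 3551 kPa.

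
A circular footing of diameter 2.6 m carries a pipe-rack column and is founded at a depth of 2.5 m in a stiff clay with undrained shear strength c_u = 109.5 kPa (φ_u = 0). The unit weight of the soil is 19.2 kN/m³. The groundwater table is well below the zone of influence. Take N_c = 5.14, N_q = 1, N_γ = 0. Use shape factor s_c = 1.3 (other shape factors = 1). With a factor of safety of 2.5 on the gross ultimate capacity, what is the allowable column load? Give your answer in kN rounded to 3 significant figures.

Overburden at base level: q = 19.2 × 2.5 = 48 kPa.
Cohesion term c·N_c·s_c = 109.5 × 5.14 × 1.3 = 731.68 kPa; surcharge term q·N_q = 48 × 1 = 48 kPa.
q_ult = 731.68 + 48 = 779.68 kPa.
Gross allowable pressure q_all = 779.68 / 2.5 = 311.87 kPa.
Footing area = 5.3093 m², so allowable column load = 311.87 × 5.3093 = 1655.8 kN.

P_all ≈ 1660 kN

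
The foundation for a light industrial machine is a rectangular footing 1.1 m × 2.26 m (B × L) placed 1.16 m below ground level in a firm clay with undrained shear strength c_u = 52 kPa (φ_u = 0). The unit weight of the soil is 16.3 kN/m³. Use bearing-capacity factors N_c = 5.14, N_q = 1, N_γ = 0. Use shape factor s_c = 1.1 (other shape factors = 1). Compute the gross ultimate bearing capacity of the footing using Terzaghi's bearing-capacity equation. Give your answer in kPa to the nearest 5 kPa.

q = γ·D_f = 16.3 × 1.16 = 18.908 kPa.
c·N_c·s_c = 52 × 5.14 × 1.1 = 294.01 kPa
q·N_q = 18.908 × 1 = 18.908 kPa
q_ult = 294.01 + 18.908 = 312.92 kPa.

q_ult ≈ 315 kPa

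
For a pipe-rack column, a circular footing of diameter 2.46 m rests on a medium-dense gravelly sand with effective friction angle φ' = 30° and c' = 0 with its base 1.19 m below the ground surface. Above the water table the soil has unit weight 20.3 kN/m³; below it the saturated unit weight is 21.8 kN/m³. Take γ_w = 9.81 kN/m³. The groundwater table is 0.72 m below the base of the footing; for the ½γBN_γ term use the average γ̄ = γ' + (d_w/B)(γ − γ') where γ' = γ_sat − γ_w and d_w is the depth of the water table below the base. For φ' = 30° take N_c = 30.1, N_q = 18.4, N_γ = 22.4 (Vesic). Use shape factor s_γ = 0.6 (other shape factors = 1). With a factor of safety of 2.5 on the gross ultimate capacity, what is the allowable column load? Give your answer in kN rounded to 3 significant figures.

P_all ≈ 1300 kN

Effective surcharge at the founding depth q = γ·D_f = 20.3 × 1.19 = 24.157 kPa.
With d_w = 0.72 m < B, γ̄ = 11.99 + (0.72/2.46) × (20.3 − 11.99) = 14.422 kN/m³.
q_ult = q·N_q + 0.5·γ·B·N_γ·s_γ
     = 24.157 × 18.4 + 0.5 × 14.422 × 2.46 × 22.4 × 0.6
     = 444.49 + 238.42 = 682.9 kPa.
Gross allowable pressure q_all = 682.9 / 2.5 = 273.16 kPa.
Footing area = 4.7529 m², so allowable column load = 273.16 × 4.7529 = 1298.3 kN.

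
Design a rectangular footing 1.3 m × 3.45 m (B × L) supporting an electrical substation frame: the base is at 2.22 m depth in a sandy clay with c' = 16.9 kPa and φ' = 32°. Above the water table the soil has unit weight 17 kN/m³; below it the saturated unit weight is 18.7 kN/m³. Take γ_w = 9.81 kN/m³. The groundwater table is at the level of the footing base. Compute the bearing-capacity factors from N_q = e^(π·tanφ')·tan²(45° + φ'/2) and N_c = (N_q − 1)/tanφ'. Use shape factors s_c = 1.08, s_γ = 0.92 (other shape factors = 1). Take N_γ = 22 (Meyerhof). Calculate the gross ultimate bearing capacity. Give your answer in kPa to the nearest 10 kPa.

tan32° = 0.6249, so N_q = e^(π×0.6249)·tan²(61°) = 7.121 × 3.255 = 23.18.
N_c = (23.18 − 1)/tan32° = 35.49.
Overburden at base level: q = 17 × 2.22 = 37.74 kPa.
Below the base the soil is submerged, so the ½γBN_γ term uses γ' = 18.7 − 9.81 = 8.89 kN/m³.
Cohesion term c·N_c·s_c = 16.9 × 35.49 × 1.08 = 647.77 kPa; surcharge term q·N_q = 37.74 × 23.177 = 874.69 kPa; self-weight term 0.5·γ·B·N_γ·s_γ = 0.5 × 8.89 × 1.3 × 22 × 0.92 = 116.96 kPa.
q_ult = 647.77 + 874.69 + 116.96 = 1639.4 kPa.

q_ult ≈ 1640 kPa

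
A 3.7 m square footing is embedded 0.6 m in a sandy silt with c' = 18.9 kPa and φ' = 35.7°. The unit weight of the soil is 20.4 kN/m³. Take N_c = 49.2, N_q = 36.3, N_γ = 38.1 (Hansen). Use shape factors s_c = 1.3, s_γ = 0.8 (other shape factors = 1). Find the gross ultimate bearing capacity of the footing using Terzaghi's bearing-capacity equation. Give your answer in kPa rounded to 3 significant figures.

Overburden at base level: q = 20.4 × 0.6 = 12.24 kPa.
Cohesion term c·N_c·s_c = 18.9 × 49.2 × 1.3 = 1208.8 kPa; surcharge term q·N_q = 12.24 × 36.3 = 444.31 kPa; self-weight term 0.5·γ·B·N_γ·s_γ = 0.5 × 20.4 × 3.7 × 38.1 × 0.8 = 1150.3 kPa.
q_ult = 1208.8 + 444.31 + 1150.3 = 2803.5 kPa.

q_ult ≈ 2800 kPa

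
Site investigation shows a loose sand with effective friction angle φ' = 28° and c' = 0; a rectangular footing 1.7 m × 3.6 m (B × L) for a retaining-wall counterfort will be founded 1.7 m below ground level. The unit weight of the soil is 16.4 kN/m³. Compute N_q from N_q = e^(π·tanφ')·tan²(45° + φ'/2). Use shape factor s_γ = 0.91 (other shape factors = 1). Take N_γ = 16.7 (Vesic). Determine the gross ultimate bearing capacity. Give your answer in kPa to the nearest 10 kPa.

q_ult ≈ 620 kPa

tan28° = 0.5317, so N_q = e^(π×0.5317)·tan²(59°) = 5.314 × 2.77 = 14.72.
Overburden at base level: q = 16.4 × 1.7 = 27.88 kPa.
Surcharge term q·N_q = 27.88 × 14.72 = 410.39 kPa; self-weight term 0.5·γ·B·N_γ·s_γ = 0.5 × 16.4 × 1.7 × 16.7 × 0.91 = 211.85 kPa.
q_ult = 410.39 + 211.85 = 622.24 kPa.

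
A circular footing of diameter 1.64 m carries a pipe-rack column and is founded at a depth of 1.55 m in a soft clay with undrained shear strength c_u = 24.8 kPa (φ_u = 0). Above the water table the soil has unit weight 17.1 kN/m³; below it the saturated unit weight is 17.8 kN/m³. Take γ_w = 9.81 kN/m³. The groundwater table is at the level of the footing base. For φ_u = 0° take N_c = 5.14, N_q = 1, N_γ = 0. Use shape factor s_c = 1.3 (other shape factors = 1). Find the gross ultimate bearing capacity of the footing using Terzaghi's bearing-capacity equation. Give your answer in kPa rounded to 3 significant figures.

q_ult ≈ 192 kPa

Effective surcharge at the founding depth q = γ·D_f = 17.1 × 1.55 = 26.505 kPa.
q_ult = c·N_c·s_c + q·N_q
     = 24.8 × 5.14 × 1.3 + 26.505 × 1
     = 165.71 + 26.505 = 192.22 kPa.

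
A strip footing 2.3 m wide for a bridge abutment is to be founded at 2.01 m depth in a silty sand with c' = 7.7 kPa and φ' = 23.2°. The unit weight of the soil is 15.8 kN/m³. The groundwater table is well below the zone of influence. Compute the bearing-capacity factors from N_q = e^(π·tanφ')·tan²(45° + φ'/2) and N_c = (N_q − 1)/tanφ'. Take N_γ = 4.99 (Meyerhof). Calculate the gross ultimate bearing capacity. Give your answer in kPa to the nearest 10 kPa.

q_ult ≈ 510 kPa

tan23.2° = 0.4286, so N_q = e^(π×0.4286)·tan²(56.6°) = 3.844 × 2.3 = 8.84.
N_c = (8.84 − 1)/tan23.2° = 18.29.
Effective surcharge at the founding depth q = γ·D_f = 15.8 × 2.01 = 31.758 kPa.
q_ult = c·N_c + q·N_q + 0.5·γ·B·N_γ
     = 7.7 × 18.294 + 31.758 × 8.841 + 0.5 × 15.8 × 2.3 × 4.99
     = 140.87 + 280.77 + 90.668 = 512.31 kPa.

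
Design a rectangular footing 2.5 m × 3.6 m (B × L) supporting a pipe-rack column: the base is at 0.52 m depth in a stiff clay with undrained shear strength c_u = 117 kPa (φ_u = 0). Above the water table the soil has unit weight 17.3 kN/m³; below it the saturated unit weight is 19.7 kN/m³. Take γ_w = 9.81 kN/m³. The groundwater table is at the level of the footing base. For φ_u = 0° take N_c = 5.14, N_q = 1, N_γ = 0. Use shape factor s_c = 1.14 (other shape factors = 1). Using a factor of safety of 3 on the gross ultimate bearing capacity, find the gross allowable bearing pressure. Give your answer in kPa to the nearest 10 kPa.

Effective surcharge at the founding depth q = γ·D_f = 17.3 × 0.52 = 8.996 kPa.
q_ult = c·N_c·s_c + q·N_q
     = 117 × 5.14 × 1.14 + 8.996 × 1
     = 685.57 + 8.996 = 694.57 kPa.
q_all = 694.57 / 3 = 231.52 kPa.

q_all ≈ 230 kPa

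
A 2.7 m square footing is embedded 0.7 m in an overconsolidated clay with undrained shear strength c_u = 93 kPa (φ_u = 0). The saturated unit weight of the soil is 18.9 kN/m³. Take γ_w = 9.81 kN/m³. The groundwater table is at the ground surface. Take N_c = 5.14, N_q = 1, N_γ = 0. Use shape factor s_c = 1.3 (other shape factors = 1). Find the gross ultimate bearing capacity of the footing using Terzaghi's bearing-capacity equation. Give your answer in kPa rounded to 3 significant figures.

γ' = 18.9 − 9.81 = 9.09 kN/m³ (submerged throughout). q = 9.09 × 0.7 = 6.363 kPa.
c·N_c·s_c = 93 × 5.14 × 1.3 = 621.43 kPa
q·N_q = 6.363 × 1 = 6.363 kPa
q_ult = 621.43 + 6.363 = 627.79 kPa.

q_ult ≈ 628 kPa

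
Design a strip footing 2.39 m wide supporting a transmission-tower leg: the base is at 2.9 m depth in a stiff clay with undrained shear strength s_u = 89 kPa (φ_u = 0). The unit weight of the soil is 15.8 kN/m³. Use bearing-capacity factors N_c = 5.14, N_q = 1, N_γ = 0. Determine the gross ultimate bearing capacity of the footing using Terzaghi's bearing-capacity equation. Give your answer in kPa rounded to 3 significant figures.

q_ult ≈ 503 kPa

Effective surcharge at the founding depth q = γ·D_f = 15.8 × 2.9 = 45.82 kPa.
q_ult = c·N_c + q·N_q
     = 89 × 5.14 + 45.82 × 1
     = 457.46 + 45.82 = 503.28 kPa.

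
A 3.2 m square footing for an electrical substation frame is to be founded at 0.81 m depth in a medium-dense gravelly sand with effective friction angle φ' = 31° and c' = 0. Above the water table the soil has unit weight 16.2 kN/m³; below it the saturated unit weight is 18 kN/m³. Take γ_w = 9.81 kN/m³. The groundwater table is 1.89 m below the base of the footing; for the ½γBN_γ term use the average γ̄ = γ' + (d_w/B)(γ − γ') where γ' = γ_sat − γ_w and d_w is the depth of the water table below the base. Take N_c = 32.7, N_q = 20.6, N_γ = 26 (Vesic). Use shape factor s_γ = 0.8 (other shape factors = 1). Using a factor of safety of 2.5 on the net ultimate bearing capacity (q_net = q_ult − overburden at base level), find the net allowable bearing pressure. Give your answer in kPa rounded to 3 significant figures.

q_all(net) ≈ 275 kPa

q = γ·D_f = 16.2 × 0.81 = 13.122 kPa.
γ' = 8.19 kN/m³; averaging over the depth B below the base, γ̄ = γ' + (d_w/B)(γ − γ') = 12.921 kN/m³.
q·N_q = 13.122 × 20.6 = 270.31 kPa
0.5·γ·B·N_γ·s_γ = 0.5 × 12.921 × 3.2 × 26 × 0.8 = 430.01 kPa
q_ult = 270.31 + 430.01 = 700.32 kPa.
q_net = 700.32 − 13.122 = 687.2 kPa.
q_all(net) = 687.2 / 2.5 = 274.88 kPa.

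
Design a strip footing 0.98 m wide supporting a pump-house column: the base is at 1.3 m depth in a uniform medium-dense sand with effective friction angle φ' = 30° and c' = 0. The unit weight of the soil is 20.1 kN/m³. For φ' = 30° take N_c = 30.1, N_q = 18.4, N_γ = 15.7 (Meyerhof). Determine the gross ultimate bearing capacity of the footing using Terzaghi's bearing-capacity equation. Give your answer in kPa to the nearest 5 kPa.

Effective surcharge at the founding depth q = γ·D_f = 20.1 × 1.3 = 26.13 kPa.
q_ult = q·N_q + 0.5·γ·B·N_γ
     = 26.13 × 18.4 + 0.5 × 20.1 × 0.98 × 15.7
     = 480.79 + 154.63 = 635.42 kPa.

q_ult ≈ 635 kPa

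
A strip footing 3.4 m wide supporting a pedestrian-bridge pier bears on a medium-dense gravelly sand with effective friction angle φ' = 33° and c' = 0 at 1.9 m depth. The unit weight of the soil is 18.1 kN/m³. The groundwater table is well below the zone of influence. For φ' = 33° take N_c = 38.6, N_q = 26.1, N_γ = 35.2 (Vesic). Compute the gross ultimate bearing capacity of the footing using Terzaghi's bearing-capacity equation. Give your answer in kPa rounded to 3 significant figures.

Effective surcharge at the founding depth q = γ·D_f = 18.1 × 1.9 = 34.39 kPa.
q_ult = q·N_q + 0.5·γ·B·N_γ
     = 34.39 × 26.1 + 0.5 × 18.1 × 3.4 × 35.2
     = 897.58 + 1083.1 = 1980.7 kPa.

q_ult ≈ 1980 kPa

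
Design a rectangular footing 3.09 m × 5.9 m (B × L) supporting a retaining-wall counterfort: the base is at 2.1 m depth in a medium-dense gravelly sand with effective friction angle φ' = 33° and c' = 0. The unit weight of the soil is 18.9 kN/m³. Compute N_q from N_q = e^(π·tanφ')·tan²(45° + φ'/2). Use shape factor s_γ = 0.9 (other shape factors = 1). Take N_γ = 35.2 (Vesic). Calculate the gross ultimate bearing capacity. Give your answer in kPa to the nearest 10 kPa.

tan33° = 0.6494, so N_q = e^(π×0.6494)·tan²(61.5°) = 7.692 × 3.392 = 26.09.
q = γ·D_f = 18.9 × 2.1 = 39.69 kPa.
q·N_q = 39.69 × 26.092 = 1035.6 kPa
0.5·γ·B·N_γ·s_γ = 0.5 × 18.9 × 3.09 × 35.2 × 0.9 = 925.07 kPa
q_ult = 1035.6 + 925.07 = 1960.7 kPa.

q_ult ≈ 1960 kPa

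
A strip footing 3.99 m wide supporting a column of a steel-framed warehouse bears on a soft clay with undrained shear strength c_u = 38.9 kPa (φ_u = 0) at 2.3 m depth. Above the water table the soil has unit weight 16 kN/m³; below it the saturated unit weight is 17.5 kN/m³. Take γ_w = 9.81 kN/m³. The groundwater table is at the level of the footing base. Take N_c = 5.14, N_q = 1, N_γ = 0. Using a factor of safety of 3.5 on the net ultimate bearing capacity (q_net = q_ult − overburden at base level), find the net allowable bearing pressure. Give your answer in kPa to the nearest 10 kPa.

Overburden at base level: q = 16 × 2.3 = 36.8 kPa.
Cohesion term c·N_c = 38.9 × 5.14 = 199.95 kPa; surcharge term q·N_q = 36.8 × 1 = 36.8 kPa.
q_ult = 199.95 + 36.8 = 236.75 kPa.
q_net = 236.75 − 36.8 = 199.95 kPa.
q_all(net) = 199.95 / 3.5 = 57.127 kPa.

q_all(net) ≈ 60 kPa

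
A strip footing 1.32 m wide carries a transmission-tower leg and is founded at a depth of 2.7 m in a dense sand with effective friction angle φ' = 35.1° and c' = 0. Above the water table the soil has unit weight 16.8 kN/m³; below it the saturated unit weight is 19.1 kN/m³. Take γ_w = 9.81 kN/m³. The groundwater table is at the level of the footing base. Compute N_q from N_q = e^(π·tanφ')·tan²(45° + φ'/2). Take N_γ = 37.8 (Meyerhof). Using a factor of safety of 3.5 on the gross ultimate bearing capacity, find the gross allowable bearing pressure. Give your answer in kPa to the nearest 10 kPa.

N_q = e^(π·tan35.1°)·tan²(62.55°) = 33.71.
Overburden at base level: q = 16.8 × 2.7 = 45.36 kPa.
Below the base the soil is submerged, so the ½γBN_γ term uses γ' = 19.1 − 9.81 = 9.29 kN/m³.
Surcharge term q·N_q = 45.36 × 33.713 = 1529.2 kPa; self-weight term 0.5·γ·B·N_γ = 0.5 × 9.29 × 1.32 × 37.8 = 231.77 kPa.
q_ult = 1529.2 + 231.77 = 1761 kPa.
q_all = 1761 / 3.5 = 503.14 kPa.

q_all ≈ 500 kPa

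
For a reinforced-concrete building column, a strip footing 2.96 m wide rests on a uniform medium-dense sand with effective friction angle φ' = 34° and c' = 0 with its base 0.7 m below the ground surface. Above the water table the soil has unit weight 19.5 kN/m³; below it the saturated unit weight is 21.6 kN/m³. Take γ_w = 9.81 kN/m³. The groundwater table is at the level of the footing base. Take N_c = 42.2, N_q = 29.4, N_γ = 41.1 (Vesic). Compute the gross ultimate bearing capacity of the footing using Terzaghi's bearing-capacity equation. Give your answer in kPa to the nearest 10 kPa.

q = γ·D_f = 19.5 × 0.7 = 13.65 kPa.
For the ½γBN_γ term take γ' = 21.6 − 9.81 = 11.79 kN/m³ (soil below base is submerged).
q·N_q = 13.65 × 29.4 = 401.31 kPa
0.5·γ·B·N_γ = 0.5 × 11.79 × 2.96 × 41.1 = 717.16 kPa
q_ult = 401.31 + 717.16 = 1118.5 kPa.

q_ult ≈ 1120 kPa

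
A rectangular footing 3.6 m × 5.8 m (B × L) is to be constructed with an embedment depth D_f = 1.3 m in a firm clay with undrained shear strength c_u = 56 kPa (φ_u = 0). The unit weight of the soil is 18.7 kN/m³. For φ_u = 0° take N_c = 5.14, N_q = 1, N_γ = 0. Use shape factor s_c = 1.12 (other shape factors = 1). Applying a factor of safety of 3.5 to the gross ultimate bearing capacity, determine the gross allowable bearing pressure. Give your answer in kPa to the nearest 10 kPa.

q_all ≈ 100 kPa

Overburden at base level: q = 18.7 × 1.3 = 24.31 kPa.
Cohesion term c·N_c·s_c = 56 × 5.14 × 1.12 = 322.38 kPa; surcharge term q·N_q = 24.31 × 1 = 24.31 kPa.
q_ult = 322.38 + 24.31 = 346.69 kPa.
q_all = q_ult / FS = 346.69 / 3.5 = 99.055 kPa.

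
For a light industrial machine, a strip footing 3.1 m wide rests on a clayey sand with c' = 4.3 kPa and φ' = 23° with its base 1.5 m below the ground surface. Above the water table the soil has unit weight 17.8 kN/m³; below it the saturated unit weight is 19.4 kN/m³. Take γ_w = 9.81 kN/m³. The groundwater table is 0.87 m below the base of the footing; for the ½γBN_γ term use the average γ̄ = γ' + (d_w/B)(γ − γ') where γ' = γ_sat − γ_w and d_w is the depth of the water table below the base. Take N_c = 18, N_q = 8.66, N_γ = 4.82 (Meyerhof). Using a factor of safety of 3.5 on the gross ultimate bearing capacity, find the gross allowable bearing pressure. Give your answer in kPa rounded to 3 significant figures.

q_all ≈ 114 kPa

Overburden at base level: q = 17.8 × 1.5 = 26.7 kPa.
The water table is 0.87 m below the base (< B = 3.1 m), so the ½γBN_γ term uses γ̄ = γ' + (d_w/B)(γ − γ') = 9.59 + (0.87/3.1)(17.8 − 9.59) = 11.894 kN/m³.
Cohesion term c·N_c = 4.3 × 18 = 77.4 kPa; surcharge term q·N_q = 26.7 × 8.66 = 231.22 kPa; self-weight term 0.5·γ·B·N_γ = 0.5 × 11.894 × 3.1 × 4.82 = 88.861 kPa.
q_ult = 77.4 + 231.22 + 88.861 = 397.48 kPa.
q_all = 397.48 / 3.5 = 113.57 kPa.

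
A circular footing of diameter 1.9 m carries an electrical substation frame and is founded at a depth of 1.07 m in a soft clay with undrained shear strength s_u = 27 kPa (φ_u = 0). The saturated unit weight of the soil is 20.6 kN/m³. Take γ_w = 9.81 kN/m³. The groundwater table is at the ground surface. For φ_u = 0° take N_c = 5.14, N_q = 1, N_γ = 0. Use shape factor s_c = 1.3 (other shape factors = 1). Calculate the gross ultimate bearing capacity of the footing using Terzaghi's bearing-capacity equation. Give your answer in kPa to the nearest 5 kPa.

q_ult ≈ 190 kPa

γ' = 20.6 − 9.81 = 10.79 kN/m³ (submerged throughout). q = 10.79 × 1.07 = 11.545 kPa.
c·N_c·s_c = 27 × 5.14 × 1.3 = 180.41 kPa
q·N_q = 11.545 × 1 = 11.545 kPa
q_ult = 180.41 + 11.545 = 191.96 kPa.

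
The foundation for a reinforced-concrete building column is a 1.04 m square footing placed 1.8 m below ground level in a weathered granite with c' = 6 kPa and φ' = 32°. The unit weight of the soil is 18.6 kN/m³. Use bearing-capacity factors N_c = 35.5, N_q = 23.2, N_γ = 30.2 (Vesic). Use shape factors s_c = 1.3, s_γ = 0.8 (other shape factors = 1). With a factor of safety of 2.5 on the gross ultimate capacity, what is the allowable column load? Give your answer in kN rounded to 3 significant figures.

P_all ≈ 557 kN

Overburden at base level: q = 18.6 × 1.8 = 33.48 kPa.
Cohesion term c·N_c·s_c = 6 × 35.5 × 1.3 = 276.9 kPa; surcharge term q·N_q = 33.48 × 23.2 = 776.74 kPa; self-weight term 0.5·γ·B·N_γ·s_γ = 0.5 × 18.6 × 1.04 × 30.2 × 0.8 = 233.68 kPa.
q_ult = 276.9 + 776.74 + 233.68 = 1287.3 kPa.
Gross allowable pressure q_all = 1287.3 / 2.5 = 514.92 kPa.
Footing area = 1.0816 m², so allowable column load = 514.92 × 1.0816 = 556.94 kN.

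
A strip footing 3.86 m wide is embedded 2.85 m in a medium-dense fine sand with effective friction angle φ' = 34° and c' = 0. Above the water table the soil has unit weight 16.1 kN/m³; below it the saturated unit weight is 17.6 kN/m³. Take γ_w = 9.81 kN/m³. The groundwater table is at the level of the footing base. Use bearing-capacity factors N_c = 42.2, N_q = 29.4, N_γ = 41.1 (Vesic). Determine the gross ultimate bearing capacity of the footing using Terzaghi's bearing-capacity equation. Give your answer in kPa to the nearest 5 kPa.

q_ult ≈ 1965 kPa

Effective surcharge at the founding depth q = γ·D_f = 16.1 × 2.85 = 45.885 kPa.
The water table coincides with the base, so in the self-weight term γ → γ' = 7.79 kN/m³.
q_ult = q·N_q + 0.5·γ·B·N_γ
     = 45.885 × 29.4 + 0.5 × 7.79 × 3.86 × 41.1
     = 1349 + 617.93 = 1966.9 kPa.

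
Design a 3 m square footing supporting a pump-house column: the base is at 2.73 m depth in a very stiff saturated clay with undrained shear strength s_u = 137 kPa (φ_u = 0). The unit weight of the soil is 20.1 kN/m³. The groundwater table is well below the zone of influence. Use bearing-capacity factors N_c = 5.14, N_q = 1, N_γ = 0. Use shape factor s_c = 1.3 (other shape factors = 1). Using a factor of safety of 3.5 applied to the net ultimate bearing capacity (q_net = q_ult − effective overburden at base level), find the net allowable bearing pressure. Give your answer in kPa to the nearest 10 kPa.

Effective surcharge at the founding depth q = γ·D_f = 20.1 × 2.73 = 54.873 kPa.
q_ult = c·N_c·s_c + q·N_q
     = 137 × 5.14 × 1.3 + 54.873 × 1
     = 915.43 + 54.873 = 970.31 kPa.
Net ultimate: q_net = 970.31 − 54.873 = 915.43 kPa.
q_all(net) = 915.43 / 3.5 = 261.55 kPa.

q_all(net) ≈ 260 kPa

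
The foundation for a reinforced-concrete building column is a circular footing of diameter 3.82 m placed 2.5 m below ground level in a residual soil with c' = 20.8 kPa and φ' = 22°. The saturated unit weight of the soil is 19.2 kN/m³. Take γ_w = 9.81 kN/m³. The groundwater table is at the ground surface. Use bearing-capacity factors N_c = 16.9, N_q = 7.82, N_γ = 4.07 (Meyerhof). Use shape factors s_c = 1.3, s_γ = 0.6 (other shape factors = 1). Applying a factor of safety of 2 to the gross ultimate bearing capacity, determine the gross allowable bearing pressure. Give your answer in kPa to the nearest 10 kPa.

γ' = 19.2 − 9.81 = 9.39 kN/m³ (submerged throughout). q = 9.39 × 2.5 = 23.475 kPa; the same γ' applies in the ½γBN_γ term.
c·N_c·s_c = 20.8 × 16.9 × 1.3 = 456.98 kPa
q·N_q = 23.475 × 7.82 = 183.57 kPa
0.5·γ·B·N_γ·s_γ = 0.5 × 9.39 × 3.82 × 4.07 × 0.6 = 43.797 kPa
q_ult = 456.98 + 183.57 + 43.797 = 684.35 kPa.
q_all = q_ult / FS = 684.35 / 2 = 342.17 kPa.

q_all ≈ 340 kPa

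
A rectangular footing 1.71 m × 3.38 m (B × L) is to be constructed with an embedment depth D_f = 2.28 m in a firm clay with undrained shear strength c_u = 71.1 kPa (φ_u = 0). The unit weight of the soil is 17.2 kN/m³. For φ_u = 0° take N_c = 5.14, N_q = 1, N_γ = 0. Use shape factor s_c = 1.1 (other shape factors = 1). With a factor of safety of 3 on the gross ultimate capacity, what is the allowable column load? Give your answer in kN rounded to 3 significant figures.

P_all ≈ 850 kN

Effective surcharge at the founding depth q = γ·D_f = 17.2 × 2.28 = 39.216 kPa.
q_ult = c·N_c·s_c + q·N_q
     = 71.1 × 5.14 × 1.1 + 39.216 × 1
     = 402 + 39.216 = 441.22 kPa.
Gross allowable pressure q_all = 441.22 / 3 = 147.07 kPa.
Footing area = 5.7798 m², so allowable column load = 147.07 × 5.7798 = 850.05 kN.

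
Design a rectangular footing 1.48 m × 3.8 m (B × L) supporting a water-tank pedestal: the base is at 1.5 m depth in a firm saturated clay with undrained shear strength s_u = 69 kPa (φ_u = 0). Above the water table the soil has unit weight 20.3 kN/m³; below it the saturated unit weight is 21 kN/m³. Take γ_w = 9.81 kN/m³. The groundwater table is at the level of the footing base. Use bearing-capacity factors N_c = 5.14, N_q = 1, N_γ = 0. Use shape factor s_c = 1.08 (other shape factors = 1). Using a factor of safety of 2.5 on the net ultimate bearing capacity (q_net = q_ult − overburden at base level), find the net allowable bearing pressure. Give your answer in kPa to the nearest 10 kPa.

Overburden at base level: q = 20.3 × 1.5 = 30.45 kPa.
Cohesion term c·N_c·s_c = 69 × 5.14 × 1.08 = 383.03 kPa; surcharge term q·N_q = 30.45 × 1 = 30.45 kPa.
q_ult = 383.03 + 30.45 = 413.48 kPa.
q_net = 413.48 − 30.45 = 383.03 kPa.
q_all(net) = 383.03 / 2.5 = 153.21 kPa.

q_all(net) ≈ 150 kPa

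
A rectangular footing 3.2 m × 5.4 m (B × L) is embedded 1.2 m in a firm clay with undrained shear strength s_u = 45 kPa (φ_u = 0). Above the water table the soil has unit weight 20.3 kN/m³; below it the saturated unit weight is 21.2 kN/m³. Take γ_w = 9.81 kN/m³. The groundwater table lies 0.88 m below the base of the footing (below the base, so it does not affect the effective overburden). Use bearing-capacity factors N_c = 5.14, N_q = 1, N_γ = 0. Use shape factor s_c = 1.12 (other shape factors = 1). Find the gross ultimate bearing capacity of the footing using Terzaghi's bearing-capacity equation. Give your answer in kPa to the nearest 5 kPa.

q = γ·D_f = 20.3 × 1.2 = 24.36 kPa.
c·N_c·s_c = 45 × 5.14 × 1.12 = 259.06 kPa
q·N_q = 24.36 × 1 = 24.36 kPa
q_ult = 259.06 + 24.36 = 283.42 kPa.

q_ult ≈ 285 kPa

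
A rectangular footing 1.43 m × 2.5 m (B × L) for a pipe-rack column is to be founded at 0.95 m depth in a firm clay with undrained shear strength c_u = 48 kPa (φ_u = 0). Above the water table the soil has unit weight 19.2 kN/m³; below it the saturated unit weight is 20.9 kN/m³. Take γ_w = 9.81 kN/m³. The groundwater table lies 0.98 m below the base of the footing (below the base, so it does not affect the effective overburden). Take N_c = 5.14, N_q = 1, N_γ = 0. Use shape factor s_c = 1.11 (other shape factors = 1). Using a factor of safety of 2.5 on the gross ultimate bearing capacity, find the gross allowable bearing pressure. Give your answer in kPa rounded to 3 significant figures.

Effective surcharge at the founding depth q = γ·D_f = 19.2 × 0.95 = 18.24 kPa.
q_ult = c·N_c·s_c + q·N_q
     = 48 × 5.14 × 1.11 + 18.24 × 1
     = 273.86 + 18.24 = 292.1 kPa.
q_all = 292.1 / 2.5 = 116.84 kPa.

q_all ≈ 117 kPa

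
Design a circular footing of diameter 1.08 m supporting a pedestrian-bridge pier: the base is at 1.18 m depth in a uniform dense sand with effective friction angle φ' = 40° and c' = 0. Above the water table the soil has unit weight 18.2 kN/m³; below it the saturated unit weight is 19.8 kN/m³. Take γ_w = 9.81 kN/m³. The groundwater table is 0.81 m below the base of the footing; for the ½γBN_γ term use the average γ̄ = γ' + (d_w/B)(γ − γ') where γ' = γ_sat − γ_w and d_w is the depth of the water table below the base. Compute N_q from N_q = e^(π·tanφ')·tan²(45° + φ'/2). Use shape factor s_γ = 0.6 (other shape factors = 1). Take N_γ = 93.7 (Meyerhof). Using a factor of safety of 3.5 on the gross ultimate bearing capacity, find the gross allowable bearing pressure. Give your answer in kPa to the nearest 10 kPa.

N_q = e^(π·tan40°)·tan²(65°) = 64.2.
Overburden at base level: q = 18.2 × 1.18 = 21.476 kPa.
The water table is 0.81 m below the base (< B = 1.08 m), so the ½γBN_γ term uses γ̄ = γ' + (d_w/B)(γ − γ') = 9.99 + (0.81/1.08)(18.2 − 9.99) = 16.148 kN/m³.
Surcharge term q·N_q = 21.476 × 64.195 = 1378.7 kPa; self-weight term 0.5·γ·B·N_γ·s_γ = 0.5 × 16.148 × 1.08 × 93.7 × 0.6 = 490.22 kPa.
q_ult = 1378.7 + 490.22 = 1868.9 kPa.
q_all = 1868.9 / 3.5 = 533.96 kPa.

q_all ≈ 530 kPa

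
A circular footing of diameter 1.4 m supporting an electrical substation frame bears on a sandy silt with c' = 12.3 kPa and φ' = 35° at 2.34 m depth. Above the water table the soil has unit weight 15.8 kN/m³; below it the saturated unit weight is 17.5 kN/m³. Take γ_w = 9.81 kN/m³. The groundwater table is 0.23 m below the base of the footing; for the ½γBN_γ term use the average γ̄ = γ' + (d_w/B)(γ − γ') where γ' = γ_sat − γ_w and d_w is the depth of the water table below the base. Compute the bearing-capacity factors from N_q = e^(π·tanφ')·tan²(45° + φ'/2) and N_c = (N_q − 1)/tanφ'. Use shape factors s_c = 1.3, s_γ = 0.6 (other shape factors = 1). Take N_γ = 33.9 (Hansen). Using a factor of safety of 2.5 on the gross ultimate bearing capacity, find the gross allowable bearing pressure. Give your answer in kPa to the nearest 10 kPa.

N_q = e^(π·tan35°)·tan²(62.5°) = 33.3; N_c = (N_q − 1)/tanφ' = 46.12.
Effective surcharge at the founding depth q = γ·D_f = 15.8 × 2.34 = 36.972 kPa.
With d_w = 0.23 m < B, γ̄ = 7.69 + (0.23/1.4) × (15.8 − 7.69) = 9.0224 kN/m³.
q_ult = c·N_c·s_c + q·N_q + 0.5·γ·B·N_γ·s_γ
     = 12.3 × 46.124 × 1.3 + 36.972 × 33.296 + 0.5 × 9.0224 × 1.4 × 33.9 × 0.6
     = 737.52 + 1231 + 128.46 = 2097 kPa.
q_all = 2097 / 2.5 = 838.8 kPa.

q_all ≈ 840 kPa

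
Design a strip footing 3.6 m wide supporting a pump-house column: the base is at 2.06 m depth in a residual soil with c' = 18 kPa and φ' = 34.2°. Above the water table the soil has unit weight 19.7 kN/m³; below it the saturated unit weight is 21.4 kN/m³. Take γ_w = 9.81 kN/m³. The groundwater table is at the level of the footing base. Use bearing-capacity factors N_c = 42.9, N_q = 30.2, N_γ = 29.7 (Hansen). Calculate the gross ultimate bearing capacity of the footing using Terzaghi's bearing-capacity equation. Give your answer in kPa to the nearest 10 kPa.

q_ult ≈ 2620 kPa

Overburden at base level: q = 19.7 × 2.06 = 40.582 kPa.
Below the base the soil is submerged, so the ½γBN_γ term uses γ' = 21.4 − 9.81 = 11.59 kN/m³.
Cohesion term c·N_c = 18 × 42.9 = 772.2 kPa; surcharge term q·N_q = 40.582 × 30.2 = 1225.6 kPa; self-weight term 0.5·γ·B·N_γ = 0.5 × 11.59 × 3.6 × 29.7 = 619.6 kPa.
q_ult = 772.2 + 1225.6 + 619.6 = 2617.4 kPa.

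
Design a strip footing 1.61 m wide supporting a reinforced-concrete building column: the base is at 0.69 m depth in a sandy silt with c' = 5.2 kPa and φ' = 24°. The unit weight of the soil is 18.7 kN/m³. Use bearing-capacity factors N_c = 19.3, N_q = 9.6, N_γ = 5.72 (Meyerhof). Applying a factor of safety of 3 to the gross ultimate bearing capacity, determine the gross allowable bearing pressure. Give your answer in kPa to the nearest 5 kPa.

q_all ≈ 105 kPa

Overburden at base level: q = 18.7 × 0.69 = 12.903 kPa.
Cohesion term c·N_c = 5.2 × 19.3 = 100.36 kPa; surcharge term q·N_q = 12.903 × 9.6 = 123.87 kPa; self-weight term 0.5·γ·B·N_γ = 0.5 × 18.7 × 1.61 × 5.72 = 86.106 kPa.
q_ult = 100.36 + 123.87 + 86.106 = 310.33 kPa.
q_all = q_ult / FS = 310.33 / 3 = 103.44 kPa.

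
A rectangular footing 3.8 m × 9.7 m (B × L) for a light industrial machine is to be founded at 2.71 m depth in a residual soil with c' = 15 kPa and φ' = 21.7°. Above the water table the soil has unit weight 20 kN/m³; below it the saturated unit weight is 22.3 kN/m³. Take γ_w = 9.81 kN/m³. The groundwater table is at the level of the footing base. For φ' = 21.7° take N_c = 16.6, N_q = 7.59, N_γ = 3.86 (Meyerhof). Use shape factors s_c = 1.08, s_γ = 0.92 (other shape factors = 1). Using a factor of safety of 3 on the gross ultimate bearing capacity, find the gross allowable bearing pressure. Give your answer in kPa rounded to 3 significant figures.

q_all ≈ 255 kPa

Overburden at base level: q = 20 × 2.71 = 54.2 kPa.
Below the base the soil is submerged, so the ½γBN_γ term uses γ' = 22.3 − 9.81 = 12.49 kN/m³.
Cohesion term c·N_c·s_c = 15 × 16.6 × 1.08 = 268.92 kPa; surcharge term q·N_q = 54.2 × 7.59 = 411.38 kPa; self-weight term 0.5·γ·B·N_γ·s_γ = 0.5 × 12.49 × 3.8 × 3.86 × 0.92 = 84.274 kPa.
q_ult = 268.92 + 411.38 + 84.274 = 764.57 kPa.
q_all = 764.57 / 3 = 254.86 kPa.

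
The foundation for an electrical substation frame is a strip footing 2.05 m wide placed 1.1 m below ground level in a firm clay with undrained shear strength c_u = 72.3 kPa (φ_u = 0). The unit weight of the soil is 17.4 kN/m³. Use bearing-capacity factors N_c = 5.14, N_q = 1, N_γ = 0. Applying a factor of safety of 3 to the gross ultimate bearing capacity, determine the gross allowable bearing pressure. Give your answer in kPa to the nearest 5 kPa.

q_all ≈ 130 kPa

q = γ·D_f = 17.4 × 1.1 = 19.14 kPa.
c·N_c = 72.3 × 5.14 = 371.62 kPa
q·N_q = 19.14 × 1 = 19.14 kPa
q_ult = 371.62 + 19.14 = 390.76 kPa.
q_all = q_ult / FS = 390.76 / 3 = 130.25 kPa.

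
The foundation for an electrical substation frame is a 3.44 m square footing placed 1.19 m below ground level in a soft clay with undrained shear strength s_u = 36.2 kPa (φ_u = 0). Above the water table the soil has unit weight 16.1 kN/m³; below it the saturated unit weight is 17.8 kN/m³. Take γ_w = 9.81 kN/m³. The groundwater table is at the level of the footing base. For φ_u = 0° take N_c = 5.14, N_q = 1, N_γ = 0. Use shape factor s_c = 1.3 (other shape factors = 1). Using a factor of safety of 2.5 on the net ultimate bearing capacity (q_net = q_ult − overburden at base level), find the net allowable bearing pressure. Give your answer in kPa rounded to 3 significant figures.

q = γ·D_f = 16.1 × 1.19 = 19.159 kPa.
c·N_c·s_c = 36.2 × 5.14 × 1.3 = 241.89 kPa
q·N_q = 19.159 × 1 = 19.159 kPa
q_ult = 241.89 + 19.159 = 261.05 kPa.
q_net = 261.05 − 19.159 = 241.89 kPa.
q_all(net) = 241.89 / 2.5 = 96.755 kPa.

q_all(net) ≈ 96.8 kPa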